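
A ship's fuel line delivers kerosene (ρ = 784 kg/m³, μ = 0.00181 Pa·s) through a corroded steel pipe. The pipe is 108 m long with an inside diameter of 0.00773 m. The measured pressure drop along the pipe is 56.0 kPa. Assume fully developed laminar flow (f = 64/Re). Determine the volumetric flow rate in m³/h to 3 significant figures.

Q ≈ 0.0904 m³/h

For laminar flow, f = 64/Re with Re = ρVD/μ, so Darcy-Weisbach reduces to ΔP = 32μLV/D². Solving for V: V = ΔP·D²/(32μL) = 5.6e+04·(0.00773)²/(32·0.00181·108) = 0.5349 m/s.
Check: Re = ρVD/μ = 784·0.5349·0.00773/0.00181 = 1791 < 2300, so the laminar assumption holds.
Q = V·A = 0.5349·(π/4·0.00773²) = 2.51e-05 m³/s = 0.0904 m³/h.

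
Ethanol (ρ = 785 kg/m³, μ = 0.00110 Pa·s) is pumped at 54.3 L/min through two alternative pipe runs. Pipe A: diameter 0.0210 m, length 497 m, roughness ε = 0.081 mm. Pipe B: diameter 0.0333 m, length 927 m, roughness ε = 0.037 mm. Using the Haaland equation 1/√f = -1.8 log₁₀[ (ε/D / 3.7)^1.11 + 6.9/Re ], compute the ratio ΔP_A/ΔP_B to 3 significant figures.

ΔP_A/ΔP_B ≈ 6.14

Pipe A: V = Q/A = 0.000905/0.0003464 = 2.613 m/s; Re = 3.916e+04; ε/D = 0.00386; Haaland → f = 0.03059; ΔP_A = f(L/D)(ρV²/2) = 1.94e+06 Pa.
Pipe B: V = Q/A = 0.000905/0.0008709 = 1.039 m/s; Re = 2.469e+04; ε/D = 0.00111; Haaland → f = 0.02677; ΔP_B = f(L/D)(ρV²/2) = 3.159e+05 Pa.
ΔP_A/ΔP_B = 1.94e+06/3.159e+05 = 6.14.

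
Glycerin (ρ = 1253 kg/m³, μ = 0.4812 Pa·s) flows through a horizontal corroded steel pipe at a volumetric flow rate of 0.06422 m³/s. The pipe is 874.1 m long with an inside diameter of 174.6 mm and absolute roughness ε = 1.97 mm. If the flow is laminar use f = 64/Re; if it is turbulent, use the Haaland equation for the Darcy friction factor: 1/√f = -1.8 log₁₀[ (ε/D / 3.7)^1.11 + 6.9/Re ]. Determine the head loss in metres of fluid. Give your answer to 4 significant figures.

Cross-sectional area A = πD²/4 = π(0.1746)²/4 = 0.02394 m²; mean velocity V = Q/A = 0.06422/0.02394 = 2.682 m/s.
Reynolds number Re = ρVD/μ = 1253 · 2.682 · 0.1746 / 0.481 = 1219.
Re < 2300 → laminar flow, so f = 64/Re = 64/1219 = 0.05248 (the turbulent correlation is not needed).
Darcy-Weisbach: ΔP = f(L/D)(ρV²/2) = 0.05248·(874.1/0.1746)·(1253·2.682²/2) = 0.05248·5006·4507 = 1.184e+06 Pa.
Head loss h_f = ΔP/(ρg) = 1.184e+06/(1253·9.81) = 96.34 m.

h_f ≈ 96.34 m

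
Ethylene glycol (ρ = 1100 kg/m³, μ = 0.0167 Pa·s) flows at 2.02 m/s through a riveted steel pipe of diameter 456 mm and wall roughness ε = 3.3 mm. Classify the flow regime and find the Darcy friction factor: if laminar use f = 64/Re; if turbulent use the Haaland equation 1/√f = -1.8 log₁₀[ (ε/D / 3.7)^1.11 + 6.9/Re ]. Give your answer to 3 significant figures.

f ≈ 0.0352

Re = ρVD/μ = 1100·2.02·0.456/0.0167 = 6.067e+04.
Re > 4000 → turbulent. ε/D = 0.0033/0.456 = 0.00724; Haaland: 1/√f = -1.8 log₁₀[0.000985 + 0.000114] = 5.326, so f = 0.03525.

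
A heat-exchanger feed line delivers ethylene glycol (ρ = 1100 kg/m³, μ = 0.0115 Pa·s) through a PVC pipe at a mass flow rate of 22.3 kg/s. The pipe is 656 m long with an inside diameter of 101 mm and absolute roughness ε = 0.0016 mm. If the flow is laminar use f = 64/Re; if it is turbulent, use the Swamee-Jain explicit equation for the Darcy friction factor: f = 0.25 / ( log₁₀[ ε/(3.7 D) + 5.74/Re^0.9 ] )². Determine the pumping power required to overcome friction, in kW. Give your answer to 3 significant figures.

A = πD²/4 = π(0.101)²/4 = 0.008012 m²; mean velocity V = ṁ/(ρA) = 22.3/(1100 · 0.008012) = 2.53 m/s.
Reynolds number Re = ρVD/μ = 1100 · 2.53 · 0.101 / 0.0115 = 2.445e+04.
Re > 4000 → turbulent. Relative roughness ε/D = 1.6e-06/0.101 = 1.58e-05. Swamee-Jain: f = 0.25/(log₁₀[1.58e-05/3.7 + 5.74/2.445e+04^0.9])² = 0.25/(log₁₀[4.28e-06 + 0.000645])² = 0.25/(-3.188)² = 0.0246.
Darcy-Weisbach: ΔP = f(L/D)(ρV²/2) = 0.0246·(656/0.101)·(1100·2.53²/2) = 0.0246·6495·3521 = 5.628e+05 Pa.
Q = ṁ/ρ = 22.3/1100 = 0.02027 m³/s.
Pumping power P = QΔP = 0.02027·5.628e+05 = 11410 W = 11.4 kW.

P ≈ 11.4 kW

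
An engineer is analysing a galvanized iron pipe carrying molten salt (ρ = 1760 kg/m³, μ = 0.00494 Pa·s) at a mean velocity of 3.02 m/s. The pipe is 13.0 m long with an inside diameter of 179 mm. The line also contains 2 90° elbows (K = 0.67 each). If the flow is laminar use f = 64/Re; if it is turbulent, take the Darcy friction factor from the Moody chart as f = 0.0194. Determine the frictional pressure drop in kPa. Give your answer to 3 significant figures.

Reynolds number Re = ρVD/μ = 1760 · 3.02 · 0.179 / 0.00494 = 1.926e+05.
Re > 4000 → turbulent; use the Moody-chart value f = 0.0194.
Total minor-loss coefficient ΣK = 2·0.67 = 1.34.
ΔP = [f·L/D + ΣK]·(ρV²/2) = [0.0194·13/0.179 + 1.34]·(1760·3.02²/2) = [1.409 + 1.34]·8026 = 2.206e+04 Pa.
ΔP = 2.206e+04 Pa = 22.1 kPa.

ΔP ≈ 22.1 kPa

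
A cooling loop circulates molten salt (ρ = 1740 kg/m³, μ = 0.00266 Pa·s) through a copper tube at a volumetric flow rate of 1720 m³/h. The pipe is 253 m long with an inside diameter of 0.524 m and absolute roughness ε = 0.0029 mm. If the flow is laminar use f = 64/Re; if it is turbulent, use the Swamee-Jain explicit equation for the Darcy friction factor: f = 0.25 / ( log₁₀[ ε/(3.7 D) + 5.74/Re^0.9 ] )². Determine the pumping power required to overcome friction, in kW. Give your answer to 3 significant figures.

Q = 1720 m³/h = 1720/3600 = 0.4778 m³/s.
Cross-sectional area A = πD²/4 = π(0.524)²/4 = 0.2157 m²; mean velocity V = Q/A = 0.4778/0.2157 = 2.216 m/s.
Reynolds number Re = ρVD/μ = 1740 · 2.216 · 0.524 / 0.00266 = 7.594e+05.
Re > 4000 → turbulent. Relative roughness ε/D = 2.9e-06/0.524 = 5.53e-06. Swamee-Jain: f = 0.25/(log₁₀[5.53e-06/3.7 + 5.74/7.594e+05^0.9])² = 0.25/(log₁₀[1.5e-06 + 2.93e-05])² = 0.25/(-4.512)² = 0.01228.
Darcy-Weisbach: ΔP = f(L/D)(ρV²/2) = 0.01228·(253/0.524)·(1740·2.216²/2) = 0.01228·482.8·4270 = 2.532e+04 Pa.
Pumping power P = QΔP = 0.4778·2.532e+04 = 12100 W = 12.1 kW.

P ≈ 12.1 kW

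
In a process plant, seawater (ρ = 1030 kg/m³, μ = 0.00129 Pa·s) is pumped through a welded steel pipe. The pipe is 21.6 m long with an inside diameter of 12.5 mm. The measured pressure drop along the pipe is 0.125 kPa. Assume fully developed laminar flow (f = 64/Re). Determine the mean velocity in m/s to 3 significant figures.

V ≈ 0.0219 m/s

For laminar flow, f = 64/Re with Re = ρVD/μ, so Darcy-Weisbach reduces to ΔP = 32μLV/D². Solving for V: V = ΔP·D²/(32μL) = 125·(0.0125)²/(32·0.00129·21.6) = 0.0219 m/s.
Check: Re = ρVD/μ = 1030·0.0219·0.0125/0.00129 = 218.6 < 2300, so the laminar assumption holds.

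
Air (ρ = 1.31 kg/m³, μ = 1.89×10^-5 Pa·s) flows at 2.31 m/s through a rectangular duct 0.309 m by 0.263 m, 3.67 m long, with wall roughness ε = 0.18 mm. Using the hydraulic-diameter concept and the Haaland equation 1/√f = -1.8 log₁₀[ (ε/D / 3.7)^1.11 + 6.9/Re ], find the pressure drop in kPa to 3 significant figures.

ΔP ≈ 0.00104 kPa

Hydraulic diameter D_h = 4A/P = 4·(0.309·0.263)/(2·(0.309+0.263)) = 0.3251/1.144 = 0.2842 m.
Re = ρVD_h/μ = 1.31·2.31·0.2842/1.89e-05 = 4.55e+04.
ε/D_h = 0.00018/0.2842 = 0.000633; Haaland gives 1/√f = -1.8 log₁₀[6.59e-05+0.000152] = 6.592, so f = 0.02301.
ΔP = f(L/D_h)(ρV²/2) = 0.02301·3.67/0.2842·3.495 = 1.039 Pa.
ΔP = 0.00104 kPa.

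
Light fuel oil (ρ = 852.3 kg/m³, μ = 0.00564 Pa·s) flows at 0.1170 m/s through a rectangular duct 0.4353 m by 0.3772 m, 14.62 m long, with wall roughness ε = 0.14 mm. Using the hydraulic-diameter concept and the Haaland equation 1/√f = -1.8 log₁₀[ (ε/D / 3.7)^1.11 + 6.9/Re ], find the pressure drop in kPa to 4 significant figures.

Hydraulic diameter D_h = 4A/P = 4·(0.4353·0.3772)/(2·(0.4353+0.3772)) = 0.6568/1.625 = 0.4042 m.
Re = ρVD_h/μ = 852.3·0.117·0.4042/0.00564 = 7146.
ε/D_h = 0.00014/0.4042 = 0.000346; Haaland gives 1/√f = -1.8 log₁₀[3.37e-05+0.000966] = 5.401, so f = 0.03429.
ΔP = f(L/D_h)(ρV²/2) = 0.03429·14.62/0.4042·5.834 = 7.235 Pa.
ΔP = 0.007235 kPa.

ΔP ≈ 0.007235 kPa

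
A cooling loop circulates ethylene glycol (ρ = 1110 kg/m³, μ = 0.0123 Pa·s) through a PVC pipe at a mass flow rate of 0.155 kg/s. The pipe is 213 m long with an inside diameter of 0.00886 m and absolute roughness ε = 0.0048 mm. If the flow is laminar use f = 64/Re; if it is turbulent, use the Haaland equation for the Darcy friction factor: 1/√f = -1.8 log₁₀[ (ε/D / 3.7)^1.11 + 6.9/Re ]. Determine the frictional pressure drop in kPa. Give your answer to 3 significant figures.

A = πD²/4 = π(0.00886)²/4 = 6.165e-05 m²; mean velocity V = ṁ/(ρA) = 0.155/(1110 · 6.165e-05) = 2.265 m/s.
Reynolds number Re = ρVD/μ = 1110 · 2.265 · 0.00886 / 0.0123 = 1811.
Re < 2300 → laminar flow, so f = 64/Re = 64/1811 = 0.03534 (the turbulent correlation is not needed).
Darcy-Weisbach: ΔP = f(L/D)(ρV²/2) = 0.03534·(213/0.00886)·(1110·2.265²/2) = 0.03534·2.404e+04·2847 = 2.419e+06 Pa.
ΔP = 2.419e+06 Pa = 2420 kPa.

ΔP ≈ 2420 kPa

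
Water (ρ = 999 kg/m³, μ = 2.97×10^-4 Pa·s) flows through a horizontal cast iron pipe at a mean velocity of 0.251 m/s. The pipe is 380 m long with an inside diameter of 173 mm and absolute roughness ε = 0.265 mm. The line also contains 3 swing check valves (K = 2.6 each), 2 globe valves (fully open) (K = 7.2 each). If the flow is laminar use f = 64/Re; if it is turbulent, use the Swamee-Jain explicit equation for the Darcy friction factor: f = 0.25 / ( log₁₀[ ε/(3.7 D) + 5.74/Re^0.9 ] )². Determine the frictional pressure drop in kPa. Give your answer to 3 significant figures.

ΔP ≈ 2.32 kPa

Reynolds number Re = ρVD/μ = 999 · 0.251 · 0.173 / 0.000297 = 1.461e+05.
Re > 4000 → turbulent. Relative roughness ε/D = 0.000265/0.173 = 0.00153. Swamee-Jain: f = 0.25/(log₁₀[0.00153/3.7 + 5.74/1.461e+05^0.9])² = 0.25/(log₁₀[0.000414 + 0.000129])² = 0.25/(-3.265)² = 0.02345.
Total minor-loss coefficient ΣK = 3·2.6 + 2·7.2 = 22.2.
ΔP = [f·L/D + ΣK]·(ρV²/2) = [0.02345·380/0.173 + 22.2]·(999·0.251²/2) = [51.51 + 22.2]·31.47 = 2320 Pa.
ΔP = 2320 Pa = 2.32 kPa.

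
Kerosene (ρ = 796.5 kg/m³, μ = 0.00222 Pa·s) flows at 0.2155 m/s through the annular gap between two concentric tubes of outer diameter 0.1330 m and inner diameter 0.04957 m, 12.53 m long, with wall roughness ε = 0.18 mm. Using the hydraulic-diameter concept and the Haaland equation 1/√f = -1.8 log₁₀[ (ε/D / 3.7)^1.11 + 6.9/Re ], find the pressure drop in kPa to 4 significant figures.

Hydraulic diameter D_h = 4A/P = D_o - D_i = 0.133 - 0.04957 = 0.08343 m.
Re = ρVD_h/μ = 796.5·0.2155·0.08343/0.00222 = 6451.
ε/D_h = 0.00018/0.08343 = 0.00216; Haaland gives 1/√f = -1.8 log₁₀[0.000257+0.00107] = 5.179, so f = 0.03728.
ΔP = f(L/D_h)(ρV²/2) = 0.03728·12.53/0.08343·18.49 = 103.6 Pa.
ΔP = 0.1036 kPa.

ΔP ≈ 0.1036 kPa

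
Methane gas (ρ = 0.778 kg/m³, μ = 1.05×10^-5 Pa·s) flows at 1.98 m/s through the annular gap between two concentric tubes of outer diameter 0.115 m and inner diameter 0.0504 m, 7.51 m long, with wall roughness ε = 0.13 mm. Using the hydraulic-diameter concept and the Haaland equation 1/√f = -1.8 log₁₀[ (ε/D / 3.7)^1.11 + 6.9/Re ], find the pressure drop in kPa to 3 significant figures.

ΔP ≈ 0.00602 kPa

Hydraulic diameter D_h = 4A/P = D_o - D_i = 0.115 - 0.0504 = 0.0646 m.
Re = ρVD_h/μ = 0.778·1.98·0.0646/1.05e-05 = 9477.
ε/D_h = 0.00013/0.0646 = 0.00201; Haaland gives 1/√f = -1.8 log₁₀[0.000238+0.000728] = 5.427, so f = 0.03395.
ΔP = f(L/D_h)(ρV²/2) = 0.03395·7.51/0.0646·1.525 = 6.019 Pa.
ΔP = 0.00602 kPa.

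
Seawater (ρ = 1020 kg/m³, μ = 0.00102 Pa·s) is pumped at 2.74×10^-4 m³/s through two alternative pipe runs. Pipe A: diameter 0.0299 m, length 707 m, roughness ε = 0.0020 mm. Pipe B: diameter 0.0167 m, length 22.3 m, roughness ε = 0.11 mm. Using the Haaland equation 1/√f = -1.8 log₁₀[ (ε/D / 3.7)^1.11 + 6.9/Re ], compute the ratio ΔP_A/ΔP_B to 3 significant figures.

ΔP_A/ΔP_B ≈ 1.41

Pipe A: V = Q/A = 0.000274/0.0007022 = 0.3902 m/s; Re = 1.167e+04; ε/D = 6.69e-05; Haaland → f = 0.02969; ΔP_A = f(L/D)(ρV²/2) = 5.452e+04 Pa.
Pipe B: V = Q/A = 0.000274/0.000219 = 1.251 m/s; Re = 2.089e+04; ε/D = 0.00659; Haaland → f = 0.03633; ΔP_B = f(L/D)(ρV²/2) = 3.872e+04 Pa.
ΔP_A/ΔP_B = 5.452e+04/3.872e+04 = 1.41.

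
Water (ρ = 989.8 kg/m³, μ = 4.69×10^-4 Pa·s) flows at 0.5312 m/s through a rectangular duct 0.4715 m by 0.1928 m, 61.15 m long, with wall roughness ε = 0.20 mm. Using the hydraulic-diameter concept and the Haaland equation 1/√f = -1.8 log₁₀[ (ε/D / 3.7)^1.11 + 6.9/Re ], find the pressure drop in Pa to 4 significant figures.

Hydraulic diameter D_h = 4A/P = 4·(0.4715·0.1928)/(2·(0.4715+0.1928)) = 0.3636/1.329 = 0.2737 m.
Re = ρVD_h/μ = 989.8·0.5312·0.2737/0.000469 = 3.068e+05.
ε/D_h = 0.0002/0.2737 = 0.000731; Haaland gives 1/√f = -1.8 log₁₀[7.73e-05+2.25e-05] = 7.202, so f = 0.01928.
ΔP = f(L/D_h)(ρV²/2) = 0.01928·61.15/0.2737·139.6 = 601.6 Pa.

ΔP ≈ 601.6 Pa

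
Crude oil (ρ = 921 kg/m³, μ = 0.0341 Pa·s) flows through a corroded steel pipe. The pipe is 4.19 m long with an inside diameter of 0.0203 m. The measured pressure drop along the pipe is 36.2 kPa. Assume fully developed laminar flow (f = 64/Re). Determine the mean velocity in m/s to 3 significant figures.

V ≈ 3.26 m/s

For laminar flow, f = 64/Re with Re = ρVD/μ, so Darcy-Weisbach reduces to ΔP = 32μLV/D². Solving for V: V = ΔP·D²/(32μL) = 3.62e+04·(0.0203)²/(32·0.0341·4.19) = 3.263 m/s.
Check: Re = ρVD/μ = 921·3.263·0.0203/0.0341 = 1789 < 2300, so the laminar assumption holds.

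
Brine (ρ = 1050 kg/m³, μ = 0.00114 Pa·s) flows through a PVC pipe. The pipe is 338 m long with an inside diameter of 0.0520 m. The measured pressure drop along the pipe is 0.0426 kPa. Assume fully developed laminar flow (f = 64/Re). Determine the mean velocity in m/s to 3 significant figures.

V ≈ 0.00934 m/s

For laminar flow, f = 64/Re with Re = ρVD/μ, so Darcy-Weisbach reduces to ΔP = 32μLV/D². Solving for V: V = ΔP·D²/(32μL) = 42.6·(0.052)²/(32·0.00114·338) = 0.009342 m/s.
Check: Re = ρVD/μ = 1050·0.009342·0.052/0.00114 = 447.4 < 2300, so the laminar assumption holds.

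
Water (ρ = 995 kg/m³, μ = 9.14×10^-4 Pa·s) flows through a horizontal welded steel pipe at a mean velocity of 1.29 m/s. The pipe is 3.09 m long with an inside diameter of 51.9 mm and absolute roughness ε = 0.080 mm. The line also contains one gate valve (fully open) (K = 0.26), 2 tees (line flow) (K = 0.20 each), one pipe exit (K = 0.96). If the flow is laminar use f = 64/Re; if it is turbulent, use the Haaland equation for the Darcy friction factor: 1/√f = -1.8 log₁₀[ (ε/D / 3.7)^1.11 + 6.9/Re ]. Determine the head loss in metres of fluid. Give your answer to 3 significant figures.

h_f ≈ 0.260 m

Reynolds number Re = ρVD/μ = 995 · 1.29 · 0.0519 / 0.000914 = 7.288e+04.
Re > 4000 → turbulent. Relative roughness ε/D = 8e-05/0.0519 = 0.00154. Haaland: 1/√f = -1.8 log₁₀[(0.00154/3.7)^1.11 + 6.9/7.288e+04] = -1.8 log₁₀[0.000177 + 9.47e-05] = 6.419, so f = 0.02427.
Total minor-loss coefficient ΣK = 1·0.26 + 2·0.2 + 1·0.96 = 1.62.
ΔP = [f·L/D + ΣK]·(ρV²/2) = [0.02427·3.09/0.0519 + 1.62]·(995·1.29²/2) = [1.445 + 1.62]·827.9 = 2538 Pa.
Head loss h_f = ΔP/(ρg) = 2538/(995·9.81) = 0.260 m.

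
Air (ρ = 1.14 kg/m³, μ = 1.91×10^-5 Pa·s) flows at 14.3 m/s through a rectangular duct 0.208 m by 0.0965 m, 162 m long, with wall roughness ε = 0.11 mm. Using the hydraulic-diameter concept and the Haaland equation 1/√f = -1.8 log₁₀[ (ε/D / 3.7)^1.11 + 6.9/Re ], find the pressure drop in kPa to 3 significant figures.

ΔP ≈ 3.03 kPa

Hydraulic diameter D_h = 4A/P = 4·(0.208·0.0965)/(2·(0.208+0.0965)) = 0.08029/0.609 = 0.1318 m.
Re = ρVD_h/μ = 1.14·14.3·0.1318/1.91e-05 = 1.125e+05.
ε/D_h = 0.00011/0.1318 = 0.000834; Haaland gives 1/√f = -1.8 log₁₀[8.95e-05+6.13e-05] = 6.879, so f = 0.02114.
ΔP = f(L/D_h)(ρV²/2) = 0.02114·162/0.1318·116.6 = 3027 Pa.
ΔP = 3.03 kPa.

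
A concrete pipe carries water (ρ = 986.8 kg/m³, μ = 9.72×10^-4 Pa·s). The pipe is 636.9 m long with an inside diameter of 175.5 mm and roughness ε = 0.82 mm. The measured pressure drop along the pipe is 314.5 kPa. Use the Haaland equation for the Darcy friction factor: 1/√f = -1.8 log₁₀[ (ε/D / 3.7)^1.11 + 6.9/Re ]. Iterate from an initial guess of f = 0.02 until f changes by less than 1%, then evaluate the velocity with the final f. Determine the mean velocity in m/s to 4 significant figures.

Rearranging Darcy-Weisbach: V = √(2·ΔP·D/(f·L·ρ)). With ε/D = 0.00082/0.1755 = 0.00467, iterate starting from f = 0.02:
  f = 0.02 → V = √(2·3.145e+05·0.1755/(0.02·636.9·986.8)) = 2.963 m/s; Re = ρVD/μ = 5.28e+05; f → 0.02999
  f = 0.02999 → V = 2.42 m/s; Re = 4.312e+05; f → 0.03002
Converged (Δf/f < 1%). With the final f = 0.03002: V = √(2·3.145e+05·0.1755/(0.03002·636.9·986.8)) = 2.419 m/s.

V ≈ 2.419 m/s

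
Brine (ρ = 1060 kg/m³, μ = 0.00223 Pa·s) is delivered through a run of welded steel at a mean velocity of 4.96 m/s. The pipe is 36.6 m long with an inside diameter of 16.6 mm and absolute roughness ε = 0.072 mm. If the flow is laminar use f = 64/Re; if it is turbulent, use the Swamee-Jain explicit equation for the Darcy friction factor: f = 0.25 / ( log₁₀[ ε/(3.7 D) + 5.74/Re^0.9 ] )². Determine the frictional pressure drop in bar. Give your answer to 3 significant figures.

ΔP ≈ 9.18 bar

Reynolds number Re = ρVD/μ = 1060 · 4.96 · 0.0166 / 0.00223 = 3.914e+04.
Re > 4000 → turbulent. Relative roughness ε/D = 7.2e-05/0.0166 = 0.00434. Swamee-Jain: f = 0.25/(log₁₀[0.00434/3.7 + 5.74/3.914e+04^0.9])² = 0.25/(log₁₀[0.00117 + 0.000422])² = 0.25/(-2.797)² = 0.03195.
Darcy-Weisbach: ΔP = f(L/D)(ρV²/2) = 0.03195·(36.6/0.0166)·(1060·4.96²/2) = 0.03195·2205·1.304e+04 = 9.184e+05 Pa.
ΔP = 9.184e+05 Pa = 9.18 bar.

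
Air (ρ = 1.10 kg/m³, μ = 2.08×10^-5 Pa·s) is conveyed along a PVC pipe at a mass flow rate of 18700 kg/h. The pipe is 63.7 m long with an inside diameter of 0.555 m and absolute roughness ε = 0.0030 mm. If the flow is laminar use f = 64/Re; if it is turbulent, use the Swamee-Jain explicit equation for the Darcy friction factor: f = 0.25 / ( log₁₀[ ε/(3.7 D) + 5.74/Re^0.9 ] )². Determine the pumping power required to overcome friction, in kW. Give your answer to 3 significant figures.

ṁ = 18700 kg/h = 18700/3600 = 5.194 kg/s.
A = πD²/4 = π(0.555)²/4 = 0.2419 m²; mean velocity V = ṁ/(ρA) = 5.194/(1.1 · 0.2419) = 19.52 m/s.
Reynolds number Re = ρVD/μ = 1.1 · 19.52 · 0.555 / 2.08e-05 = 5.729e+05.
Re > 4000 → turbulent. Relative roughness ε/D = 3e-06/0.555 = 5.41e-06. Swamee-Jain: f = 0.25/(log₁₀[5.41e-06/3.7 + 5.74/5.729e+05^0.9])² = 0.25/(log₁₀[1.46e-06 + 3.77e-05])² = 0.25/(-4.407)² = 0.01287.
Darcy-Weisbach: ΔP = f(L/D)(ρV²/2) = 0.01287·(63.7/0.555)·(1.1·19.52²/2) = 0.01287·114.8·209.6 = 309.6 Pa.
Q = ṁ/ρ = 5.194/1.1 = 4.722 m³/s.
Pumping power P = QΔP = 4.722·309.6 = 1462 W = 1.46 kW.

P ≈ 1.46 kW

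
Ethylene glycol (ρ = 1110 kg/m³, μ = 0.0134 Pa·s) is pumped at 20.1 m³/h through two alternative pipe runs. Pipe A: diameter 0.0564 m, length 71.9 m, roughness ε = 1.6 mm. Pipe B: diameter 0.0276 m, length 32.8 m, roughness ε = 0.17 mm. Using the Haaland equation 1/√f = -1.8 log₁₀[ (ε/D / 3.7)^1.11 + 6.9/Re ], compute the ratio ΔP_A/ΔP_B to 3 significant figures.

Pipe A: V = Q/A = 0.005583/0.002498 = 2.235 m/s; Re = 1.044e+04; ε/D = 0.0284; Haaland → f = 0.05894; ΔP_A = f(L/D)(ρV²/2) = 2.083e+05 Pa.
Pipe B: V = Q/A = 0.005583/0.0005983 = 9.332 m/s; Re = 2.134e+04; ε/D = 0.00616; Haaland → f = 0.0357; ΔP_B = f(L/D)(ρV²/2) = 2.05e+06 Pa.
ΔP_A/ΔP_B = 2.083e+05/2.05e+06 = 0.102.

ΔP_A/ΔP_B ≈ 0.102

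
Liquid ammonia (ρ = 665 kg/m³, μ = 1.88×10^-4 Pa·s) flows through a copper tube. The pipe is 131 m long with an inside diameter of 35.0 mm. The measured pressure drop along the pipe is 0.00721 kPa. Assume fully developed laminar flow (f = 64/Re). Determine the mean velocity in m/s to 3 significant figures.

V ≈ 0.0112 m/s

For laminar flow, f = 64/Re with Re = ρVD/μ, so Darcy-Weisbach reduces to ΔP = 32μLV/D². Solving for V: V = ΔP·D²/(32μL) = 7.21·(0.035)²/(32·0.000188·131) = 0.01121 m/s.
Check: Re = ρVD/μ = 665·0.01121·0.035/0.000188 = 1387 < 2300, so the laminar assumption holds.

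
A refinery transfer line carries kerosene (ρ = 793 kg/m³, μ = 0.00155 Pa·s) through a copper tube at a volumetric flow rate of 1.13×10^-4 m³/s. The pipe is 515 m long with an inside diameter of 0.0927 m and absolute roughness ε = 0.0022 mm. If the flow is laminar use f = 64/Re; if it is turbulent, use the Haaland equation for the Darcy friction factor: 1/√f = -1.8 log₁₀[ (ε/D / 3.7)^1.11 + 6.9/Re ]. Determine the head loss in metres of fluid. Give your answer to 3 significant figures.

Cross-sectional area A = πD²/4 = π(0.0927)²/4 = 0.006749 m²; mean velocity V = Q/A = 0.000113/0.006749 = 0.01674 m/s.
Reynolds number Re = ρVD/μ = 793 · 0.01674 · 0.0927 / 0.00155 = 794.1.
Re < 2300 → laminar flow, so f = 64/Re = 64/794.1 = 0.0806 (the turbulent correlation is not needed).
Darcy-Weisbach: ΔP = f(L/D)(ρV²/2) = 0.0806·(515/0.0927)·(793·0.01674²/2) = 0.0806·5556·0.1111 = 49.77 Pa.
Head loss h_f = ΔP/(ρg) = 49.77/(793·9.81) = 0.00640 m.

h_f ≈ 0.00640 m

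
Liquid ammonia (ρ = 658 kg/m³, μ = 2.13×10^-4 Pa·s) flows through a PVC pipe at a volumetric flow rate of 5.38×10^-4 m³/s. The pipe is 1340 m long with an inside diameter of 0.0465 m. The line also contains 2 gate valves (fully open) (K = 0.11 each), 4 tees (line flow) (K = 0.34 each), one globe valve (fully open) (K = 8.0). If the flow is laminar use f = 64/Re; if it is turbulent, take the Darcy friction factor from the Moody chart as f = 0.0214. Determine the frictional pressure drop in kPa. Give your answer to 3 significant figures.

Cross-sectional area A = πD²/4 = π(0.0465)²/4 = 0.001698 m²; mean velocity V = Q/A = 0.000538/0.001698 = 0.3168 m/s.
Reynolds number Re = ρVD/μ = 658 · 0.3168 · 0.0465 / 0.000213 = 4.551e+04.
Re > 4000 → turbulent; use the Moody-chart value f = 0.0214.
Total minor-loss coefficient ΣK = 2·0.11 + 4·0.34 + 1·8 = 9.58.
ΔP = [f·L/D + ΣK]·(ρV²/2) = [0.0214·1340/0.0465 + 9.58]·(658·0.3168²/2) = [616.7 + 9.58]·33.02 = 2.068e+04 Pa.
ΔP = 2.068e+04 Pa = 20.7 kPa.

ΔP ≈ 20.7 kPa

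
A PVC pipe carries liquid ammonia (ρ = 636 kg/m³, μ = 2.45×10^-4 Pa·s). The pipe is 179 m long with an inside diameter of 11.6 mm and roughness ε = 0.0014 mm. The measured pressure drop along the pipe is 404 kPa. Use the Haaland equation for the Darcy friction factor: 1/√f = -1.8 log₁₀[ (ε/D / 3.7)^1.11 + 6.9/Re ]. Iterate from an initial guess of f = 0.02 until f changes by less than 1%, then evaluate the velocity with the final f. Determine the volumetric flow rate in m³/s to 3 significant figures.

Q ≈ 2.13×10^-4 m³/s

Rearranging Darcy-Weisbach: V = √(2·ΔP·D/(f·L·ρ)). With ε/D = 1.4e-06/0.0116 = 0.000121, iterate starting from f = 0.02:
  f = 0.02 → V = √(2·4.04e+05·0.0116/(0.02·179·636)) = 2.029 m/s; Re = ρVD/μ = 6.11e+04; f → 0.0202
  f = 0.0202 → V = 2.019 m/s; Re = 6.079e+04; f → 0.02022
Converged (Δf/f < 1%). With the final f = 0.02022: V = √(2·4.04e+05·0.0116/(0.02022·179·636)) = 2.018 m/s.
Q = V·A = 2.018·(π/4·0.0116²) = 0.0002132 m³/s = 2.13×10^-4 m³/s.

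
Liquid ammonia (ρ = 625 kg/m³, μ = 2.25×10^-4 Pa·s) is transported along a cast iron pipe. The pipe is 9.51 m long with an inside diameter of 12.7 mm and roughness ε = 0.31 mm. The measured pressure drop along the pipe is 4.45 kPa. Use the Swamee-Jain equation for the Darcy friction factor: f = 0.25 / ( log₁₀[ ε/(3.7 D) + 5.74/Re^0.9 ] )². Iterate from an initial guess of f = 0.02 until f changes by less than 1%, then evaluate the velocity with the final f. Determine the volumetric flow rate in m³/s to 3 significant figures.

Q ≈ 7.46×10^-5 m³/s

Rearranging Darcy-Weisbach: V = √(2·ΔP·D/(f·L·ρ)). With ε/D = 0.00031/0.0127 = 0.0244, iterate starting from f = 0.02:
  f = 0.02 → V = √(2·4450·0.0127/(0.02·9.51·625)) = 0.9751 m/s; Re = ρVD/μ = 3.44e+04; f → 0.05406
  f = 0.05406 → V = 0.5931 m/s; Re = 2.092e+04; f → 0.05488
  f = 0.05488 → V = 0.5887 m/s; Re = 2.077e+04; f → 0.05489
Converged (Δf/f < 1%). With the final f = 0.05489: V = √(2·4450·0.0127/(0.05489·9.51·625)) = 0.5886 m/s.
Q = V·A = 0.5886·(π/4·0.0127²) = 7.456e-05 m³/s = 7.46×10^-5 m³/s.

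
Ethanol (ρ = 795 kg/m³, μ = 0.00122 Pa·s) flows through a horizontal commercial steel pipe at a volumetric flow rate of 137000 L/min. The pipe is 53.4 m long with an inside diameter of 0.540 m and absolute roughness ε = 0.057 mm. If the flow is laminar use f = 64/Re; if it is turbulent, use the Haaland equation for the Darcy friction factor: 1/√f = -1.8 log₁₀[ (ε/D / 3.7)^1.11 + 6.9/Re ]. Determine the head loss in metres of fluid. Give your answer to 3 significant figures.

Q = 137000 L/min = 137000/60000 = 2.283 m³/s.
Cross-sectional area A = πD²/4 = π(0.54)²/4 = 0.229 m²; mean velocity V = Q/A = 2.283/0.229 = 9.97 m/s.
Reynolds number Re = ρVD/μ = 795 · 9.97 · 0.54 / 0.00122 = 3.508e+06.
Re > 4000 → turbulent. Relative roughness ε/D = 5.7e-05/0.54 = 0.000106. Haaland: 1/√f = -1.8 log₁₀[(0.000106/3.7)^1.11 + 6.9/3.508e+06] = -1.8 log₁₀[9.02e-06 + 1.97e-06] = 8.926, so f = 0.01255.
Darcy-Weisbach: ΔP = f(L/D)(ρV²/2) = 0.01255·(53.4/0.54)·(795·9.97²/2) = 0.01255·98.89·3.951e+04 = 4.904e+04 Pa.
Head loss h_f = ΔP/(ρg) = 4.904e+04/(795·9.81) = 6.29 m.

h_f ≈ 6.29 m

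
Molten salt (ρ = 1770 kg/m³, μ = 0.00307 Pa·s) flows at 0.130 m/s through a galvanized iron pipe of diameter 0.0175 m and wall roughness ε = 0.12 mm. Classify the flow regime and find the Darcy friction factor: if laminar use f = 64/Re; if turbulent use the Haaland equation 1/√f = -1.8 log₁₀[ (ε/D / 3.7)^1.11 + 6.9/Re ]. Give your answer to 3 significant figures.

f ≈ 0.0488

Re = ρVD/μ = 1770·0.13·0.0175/0.00307 = 1312.
Re < 2300 → laminar, so f = 64/Re = 0.04879 (roughness is irrelevant in laminar flow).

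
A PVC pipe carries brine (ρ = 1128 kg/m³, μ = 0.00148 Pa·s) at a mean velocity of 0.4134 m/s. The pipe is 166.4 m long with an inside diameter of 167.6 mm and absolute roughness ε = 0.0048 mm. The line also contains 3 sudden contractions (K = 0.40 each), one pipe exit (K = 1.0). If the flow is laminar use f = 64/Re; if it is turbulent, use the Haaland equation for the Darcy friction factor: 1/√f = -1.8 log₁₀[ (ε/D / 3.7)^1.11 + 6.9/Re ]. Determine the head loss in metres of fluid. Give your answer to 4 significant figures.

Reynolds number Re = ρVD/μ = 1128 · 0.4134 · 0.1676 / 0.00148 = 5.281e+04.
Re > 4000 → turbulent. Relative roughness ε/D = 4.8e-06/0.1676 = 2.86e-05. Haaland: 1/√f = -1.8 log₁₀[(2.86e-05/3.7)^1.11 + 6.9/5.281e+04] = -1.8 log₁₀[2.12e-06 + 0.000131] = 6.978, so f = 0.02054.
Total minor-loss coefficient ΣK = 3·0.4 + 1·1 = 2.2.
ΔP = [f·L/D + ΣK]·(ρV²/2) = [0.02054·166.4/0.1676 + 2.2]·(1128·0.4134²/2) = [20.39 + 2.2]·96.39 = 2177 Pa.
Head loss h_f = ΔP/(ρg) = 2177/(1128·9.81) = 0.1968 m.

h_f ≈ 0.1968 m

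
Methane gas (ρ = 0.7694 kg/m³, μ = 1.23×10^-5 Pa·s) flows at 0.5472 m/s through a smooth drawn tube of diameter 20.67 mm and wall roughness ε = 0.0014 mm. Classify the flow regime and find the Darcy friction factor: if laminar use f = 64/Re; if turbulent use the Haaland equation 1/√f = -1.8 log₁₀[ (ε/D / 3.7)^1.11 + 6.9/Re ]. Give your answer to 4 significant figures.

f ≈ 0.09046

Re = ρVD/μ = 0.7694·0.5472·0.02067/1.23e-05 = 707.5.
Re < 2300 → laminar, so f = 64/Re = 0.09046 (roughness is irrelevant in laminar flow).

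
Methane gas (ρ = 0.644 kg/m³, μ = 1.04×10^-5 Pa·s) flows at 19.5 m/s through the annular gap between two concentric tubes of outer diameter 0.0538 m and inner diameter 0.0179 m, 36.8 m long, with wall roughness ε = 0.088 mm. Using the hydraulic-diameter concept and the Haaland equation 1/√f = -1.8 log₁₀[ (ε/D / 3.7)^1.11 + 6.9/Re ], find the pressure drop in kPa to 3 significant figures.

ΔP ≈ 3.47 kPa

Hydraulic diameter D_h = 4A/P = D_o - D_i = 0.0538 - 0.0179 = 0.0359 m.
Re = ρVD_h/μ = 0.644·19.5·0.0359/1.04e-05 = 4.335e+04.
ε/D_h = 8.8e-05/0.0359 = 0.00245; Haaland gives 1/√f = -1.8 log₁₀[0.000296+0.000159] = 6.015, so f = 0.02764.
ΔP = f(L/D_h)(ρV²/2) = 0.02764·36.8/0.0359·122.4 = 3469 Pa.
ΔP = 3.47 kPa.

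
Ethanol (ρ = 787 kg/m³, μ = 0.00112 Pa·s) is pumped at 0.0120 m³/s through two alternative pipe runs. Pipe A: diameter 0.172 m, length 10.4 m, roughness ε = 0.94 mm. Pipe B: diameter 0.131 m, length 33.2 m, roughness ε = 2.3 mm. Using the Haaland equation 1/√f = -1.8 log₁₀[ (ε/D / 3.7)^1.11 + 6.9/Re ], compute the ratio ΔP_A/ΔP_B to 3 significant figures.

ΔP_A/ΔP_B ≈ 0.0557

Pipe A: V = Q/A = 0.012/0.02324 = 0.5165 m/s; Re = 6.242e+04; ε/D = 0.00547; Haaland → f = 0.03253; ΔP_A = f(L/D)(ρV²/2) = 206.5 Pa.
Pipe B: V = Q/A = 0.012/0.01348 = 0.8903 m/s; Re = 8.196e+04; ε/D = 0.0176; Haaland → f = 0.04689; ΔP_B = f(L/D)(ρV²/2) = 3706 Pa.
ΔP_A/ΔP_B = 206.5/3706 = 0.0557.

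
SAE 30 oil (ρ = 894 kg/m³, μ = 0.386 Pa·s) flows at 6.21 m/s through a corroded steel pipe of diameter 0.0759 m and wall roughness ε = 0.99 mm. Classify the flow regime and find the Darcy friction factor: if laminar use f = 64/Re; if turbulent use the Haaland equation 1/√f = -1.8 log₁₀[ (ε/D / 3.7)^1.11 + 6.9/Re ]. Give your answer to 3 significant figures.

Re = ρVD/μ = 894·6.21·0.0759/0.386 = 1092.
Re < 2300 → laminar, so f = 64/Re = 0.05863 (roughness is irrelevant in laminar flow).

f ≈ 0.0586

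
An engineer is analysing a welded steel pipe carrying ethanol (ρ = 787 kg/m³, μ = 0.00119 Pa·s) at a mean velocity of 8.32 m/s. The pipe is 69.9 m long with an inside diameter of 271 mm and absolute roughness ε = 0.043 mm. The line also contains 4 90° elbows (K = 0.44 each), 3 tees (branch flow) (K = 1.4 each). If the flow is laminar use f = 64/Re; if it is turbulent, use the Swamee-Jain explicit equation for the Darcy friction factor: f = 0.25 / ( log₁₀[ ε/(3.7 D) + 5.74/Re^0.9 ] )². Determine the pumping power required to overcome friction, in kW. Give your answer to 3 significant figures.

Reynolds number Re = ρVD/μ = 787 · 8.32 · 0.271 / 0.00119 = 1.491e+06.
Re > 4000 → turbulent. Relative roughness ε/D = 4.3e-05/0.271 = 0.000159. Swamee-Jain: f = 0.25/(log₁₀[0.000159/3.7 + 5.74/1.491e+06^0.9])² = 0.25/(log₁₀[4.29e-05 + 1.59e-05])² = 0.25/(-4.23)² = 0.01397.
Total minor-loss coefficient ΣK = 4·0.44 + 3·1.4 = 5.96.
ΔP = [f·L/D + ΣK]·(ρV²/2) = [0.01397·69.9/0.271 + 5.96]·(787·8.32²/2) = [3.603 + 5.96]·2.724e+04 = 2.605e+05 Pa.
Q = V·A = 8.32·0.05768 = 0.4799 m³/s.
Pumping power P = QΔP = 0.4799·2.605e+05 = 125000 W = 125 kW.

P ≈ 125 kW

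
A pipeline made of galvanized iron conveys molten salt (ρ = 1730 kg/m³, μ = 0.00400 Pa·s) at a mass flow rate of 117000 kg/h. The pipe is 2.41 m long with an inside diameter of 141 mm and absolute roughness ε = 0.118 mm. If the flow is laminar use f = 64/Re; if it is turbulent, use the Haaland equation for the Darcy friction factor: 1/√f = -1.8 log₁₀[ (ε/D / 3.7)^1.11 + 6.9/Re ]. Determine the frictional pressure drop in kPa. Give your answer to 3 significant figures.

ΔP ≈ 0.473 kPa

ṁ = 117000 kg/h = 117000/3600 = 32.5 kg/s.
A = πD²/4 = π(0.141)²/4 = 0.01561 m²; mean velocity V = ṁ/(ρA) = 32.5/(1730 · 0.01561) = 1.203 m/s.
Reynolds number Re = ρVD/μ = 1730 · 1.203 · 0.141 / 0.004 = 7.337e+04.
Re > 4000 → turbulent. Relative roughness ε/D = 0.000118/0.141 = 0.000837. Haaland: 1/√f = -1.8 log₁₀[(0.000837/3.7)^1.11 + 6.9/7.337e+04] = -1.8 log₁₀[8.98e-05 + 9.4e-05] = 6.724, so f = 0.02212.
Darcy-Weisbach: ΔP = f(L/D)(ρV²/2) = 0.02212·(2.41/0.141)·(1730·1.203²/2) = 0.02212·17.09·1252 = 473.4 Pa.
ΔP = 473.4 Pa = 0.473 kPa.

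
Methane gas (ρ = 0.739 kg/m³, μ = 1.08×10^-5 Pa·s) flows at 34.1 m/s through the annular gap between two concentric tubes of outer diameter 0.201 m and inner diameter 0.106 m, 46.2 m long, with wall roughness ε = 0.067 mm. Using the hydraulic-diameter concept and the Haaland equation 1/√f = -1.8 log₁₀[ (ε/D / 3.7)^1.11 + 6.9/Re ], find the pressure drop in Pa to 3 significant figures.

ΔP ≈ 4080 Pa

Hydraulic diameter D_h = 4A/P = D_o - D_i = 0.201 - 0.106 = 0.095 m.
Re = ρVD_h/μ = 0.739·34.1·0.095/1.08e-05 = 2.217e+05.
ε/D_h = 6.7e-05/0.095 = 0.000705; Haaland gives 1/√f = -1.8 log₁₀[7.43e-05+3.11e-05] = 7.159, so f = 0.01951.
ΔP = f(L/D_h)(ρV²/2) = 0.01951·46.2/0.095·429.7 = 4077 Pa.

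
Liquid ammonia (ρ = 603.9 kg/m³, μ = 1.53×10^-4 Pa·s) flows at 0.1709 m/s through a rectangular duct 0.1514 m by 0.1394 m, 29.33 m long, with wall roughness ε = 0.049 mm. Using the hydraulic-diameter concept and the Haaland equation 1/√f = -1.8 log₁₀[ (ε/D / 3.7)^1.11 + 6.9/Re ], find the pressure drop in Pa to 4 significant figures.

Hydraulic diameter D_h = 4A/P = 4·(0.1514·0.1394)/(2·(0.1514+0.1394)) = 0.08442/0.5816 = 0.1452 m.
Re = ρVD_h/μ = 603.9·0.1709·0.1452/0.000153 = 9.791e+04.
ε/D_h = 4.9e-05/0.1452 = 0.000338; Haaland gives 1/√f = -1.8 log₁₀[3.28e-05+7.05e-05] = 7.175, so f = 0.01943.
ΔP = f(L/D_h)(ρV²/2) = 0.01943·29.33/0.1452·8.819 = 34.62 Pa.

ΔP ≈ 34.62 Pa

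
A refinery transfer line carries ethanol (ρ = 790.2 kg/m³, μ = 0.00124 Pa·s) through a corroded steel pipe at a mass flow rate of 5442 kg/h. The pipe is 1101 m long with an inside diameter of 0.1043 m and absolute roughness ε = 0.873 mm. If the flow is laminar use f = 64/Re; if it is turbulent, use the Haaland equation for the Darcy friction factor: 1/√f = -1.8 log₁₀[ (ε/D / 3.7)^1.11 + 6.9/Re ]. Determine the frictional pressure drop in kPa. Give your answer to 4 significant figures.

ṁ = 5442 kg/h = 5442/3600 = 1.512 kg/s.
A = πD²/4 = π(0.1043)²/4 = 0.008544 m²; mean velocity V = ṁ/(ρA) = 1.512/(790.2 · 0.008544) = 0.2239 m/s.
Reynolds number Re = ρVD/μ = 790.2 · 0.2239 · 0.1043 / 0.00124 = 1.488e+04.
Re > 4000 → turbulent. Relative roughness ε/D = 0.000873/0.1043 = 0.00837. Haaland: 1/√f = -1.8 log₁₀[(0.00837/3.7)^1.11 + 6.9/1.488e+04] = -1.8 log₁₀[0.00116 + 0.000464] = 5.022, so f = 0.03965.
Darcy-Weisbach: ΔP = f(L/D)(ρV²/2) = 0.03965·(1101/0.1043)·(790.2·0.2239²/2) = 0.03965·1.056e+04·19.81 = 8289 Pa.
ΔP = 8289 Pa = 8.289 kPa.

ΔP ≈ 8.289 kPa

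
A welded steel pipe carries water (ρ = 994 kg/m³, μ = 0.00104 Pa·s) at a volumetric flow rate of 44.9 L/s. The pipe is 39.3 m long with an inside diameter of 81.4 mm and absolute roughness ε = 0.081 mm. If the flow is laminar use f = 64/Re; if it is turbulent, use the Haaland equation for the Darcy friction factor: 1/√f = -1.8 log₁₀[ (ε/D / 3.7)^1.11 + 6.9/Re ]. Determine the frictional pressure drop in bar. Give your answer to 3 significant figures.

Q = 44.9 L/s = 44.9/1000 = 0.0449 m³/s.
Cross-sectional area A = πD²/4 = π(0.0814)²/4 = 0.005204 m²; mean velocity V = Q/A = 0.0449/0.005204 = 8.628 m/s.
Reynolds number Re = ρVD/μ = 994 · 8.628 · 0.0814 / 0.00104 = 6.713e+05.
Re > 4000 → turbulent. Relative roughness ε/D = 8.1e-05/0.0814 = 0.000995. Haaland: 1/√f = -1.8 log₁₀[(0.000995/3.7)^1.11 + 6.9/6.713e+05] = -1.8 log₁₀[0.000109 + 1.03e-05] = 7.063, so f = 0.02005.
Darcy-Weisbach: ΔP = f(L/D)(ρV²/2) = 0.02005·(39.3/0.0814)·(994·8.628²/2) = 0.02005·482.8·3.7e+04 = 3.581e+05 Pa.
ΔP = 3.581e+05 Pa = 3.58 bar.

ΔP ≈ 3.58 bar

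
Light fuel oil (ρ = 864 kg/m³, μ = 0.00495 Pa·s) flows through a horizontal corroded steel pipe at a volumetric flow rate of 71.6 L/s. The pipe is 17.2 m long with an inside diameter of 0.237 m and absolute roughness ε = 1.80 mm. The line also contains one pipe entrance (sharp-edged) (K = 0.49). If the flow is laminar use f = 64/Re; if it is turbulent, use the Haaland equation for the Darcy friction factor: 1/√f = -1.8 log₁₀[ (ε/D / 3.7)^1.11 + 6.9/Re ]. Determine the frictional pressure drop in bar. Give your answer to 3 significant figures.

Q = 71.6 L/s = 71.6/1000 = 0.0716 m³/s.
Cross-sectional area A = πD²/4 = π(0.237)²/4 = 0.04412 m²; mean velocity V = Q/A = 0.0716/0.04412 = 1.623 m/s.
Reynolds number Re = ρVD/μ = 864 · 1.623 · 0.237 / 0.00495 = 6.714e+04.
Re > 4000 → turbulent. Relative roughness ε/D = 0.0018/0.237 = 0.00759. Haaland: 1/√f = -1.8 log₁₀[(0.00759/3.7)^1.11 + 6.9/6.714e+04] = -1.8 log₁₀[0.00104 + 0.000103] = 5.296, so f = 0.03565.
Total minor-loss coefficient ΣK = 1·0.49 = 0.49.
ΔP = [f·L/D + ΣK]·(ρV²/2) = [0.03565·17.2/0.237 + 0.49]·(864·1.623²/2) = [2.587 + 0.49]·1138 = 3502 Pa.
ΔP = 3502 Pa = 0.0350 bar.

ΔP ≈ 0.0350 bar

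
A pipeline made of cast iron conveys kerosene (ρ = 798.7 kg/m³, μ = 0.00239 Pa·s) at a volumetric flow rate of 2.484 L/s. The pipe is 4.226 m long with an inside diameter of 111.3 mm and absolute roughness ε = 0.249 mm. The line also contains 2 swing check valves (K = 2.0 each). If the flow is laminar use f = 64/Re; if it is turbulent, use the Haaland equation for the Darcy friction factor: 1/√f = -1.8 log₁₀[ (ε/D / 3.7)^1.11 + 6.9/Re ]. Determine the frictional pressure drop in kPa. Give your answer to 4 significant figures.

ΔP ≈ 0.1380 kPa

Q = 2.484 L/s = 2.484/1000 = 0.002484 m³/s.
Cross-sectional area A = πD²/4 = π(0.1113)²/4 = 0.009729 m²; mean velocity V = Q/A = 0.002484/0.009729 = 0.2553 m/s.
Reynolds number Re = ρVD/μ = 798.7 · 0.2553 · 0.1113 / 0.00239 = 9496.
Re > 4000 → turbulent. Relative roughness ε/D = 0.000249/0.1113 = 0.00224. Haaland: 1/√f = -1.8 log₁₀[(0.00224/3.7)^1.11 + 6.9/9496] = -1.8 log₁₀[0.000268 + 0.000727] = 5.405, so f = 0.03424.
Total minor-loss coefficient ΣK = 2·2 = 4.
ΔP = [f·L/D + ΣK]·(ρV²/2) = [0.03424·4.226/0.1113 + 4]·(798.7·0.2553²/2) = [1.3 + 4]·26.03 = 138 Pa.
ΔP = 138 Pa = 0.1380 kPa.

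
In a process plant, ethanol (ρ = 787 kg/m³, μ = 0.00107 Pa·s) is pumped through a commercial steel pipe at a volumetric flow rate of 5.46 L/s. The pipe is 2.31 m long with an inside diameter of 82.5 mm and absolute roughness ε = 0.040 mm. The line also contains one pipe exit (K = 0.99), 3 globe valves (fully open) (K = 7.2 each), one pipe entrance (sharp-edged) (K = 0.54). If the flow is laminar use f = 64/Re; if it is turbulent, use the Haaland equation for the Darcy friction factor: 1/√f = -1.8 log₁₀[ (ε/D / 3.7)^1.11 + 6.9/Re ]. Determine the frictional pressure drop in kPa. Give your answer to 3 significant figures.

ΔP ≈ 9.74 kPa

Q = 5.46 L/s = 5.46/1000 = 0.00546 m³/s.
Cross-sectional area A = πD²/4 = π(0.0825)²/4 = 0.005346 m²; mean velocity V = Q/A = 0.00546/0.005346 = 1.021 m/s.
Reynolds number Re = ρVD/μ = 787 · 1.021 · 0.0825 / 0.00107 = 6.198e+04.
Re > 4000 → turbulent. Relative roughness ε/D = 4e-05/0.0825 = 0.000485. Haaland: 1/√f = -1.8 log₁₀[(0.000485/3.7)^1.11 + 6.9/6.198e+04] = -1.8 log₁₀[4.9e-05 + 0.000111] = 6.831, so f = 0.02143.
Total minor-loss coefficient ΣK = 1·0.99 + 3·7.2 + 1·0.54 = 23.1.
ΔP = [f·L/D + ΣK]·(ρV²/2) = [0.02143·2.31/0.0825 + 23.1]·(787·1.021²/2) = [0.6001 + 23.1]·410.5 = 9742 Pa.
ΔP = 9742 Pa = 9.74 kPa.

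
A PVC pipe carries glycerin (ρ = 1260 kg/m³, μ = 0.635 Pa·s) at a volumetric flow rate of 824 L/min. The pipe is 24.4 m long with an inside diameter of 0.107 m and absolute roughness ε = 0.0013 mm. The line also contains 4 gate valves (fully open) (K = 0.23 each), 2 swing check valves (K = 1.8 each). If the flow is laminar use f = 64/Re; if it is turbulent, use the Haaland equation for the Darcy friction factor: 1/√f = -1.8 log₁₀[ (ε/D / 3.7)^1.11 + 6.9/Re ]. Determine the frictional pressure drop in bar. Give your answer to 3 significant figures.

ΔP ≈ 0.728 bar

Q = 824 L/min = 824/60000 = 0.01373 m³/s.
Cross-sectional area A = πD²/4 = π(0.107)²/4 = 0.008992 m²; mean velocity V = Q/A = 0.01373/0.008992 = 1.527 m/s.
Reynolds number Re = ρVD/μ = 1260 · 1.527 · 0.107 / 0.635 = 324.3.
Re < 2300 → laminar flow, so f = 64/Re = 64/324.3 = 0.1974 (the turbulent correlation is not needed).
Total minor-loss coefficient ΣK = 4·0.23 + 2·1.8 = 4.52.
ΔP = [f·L/D + ΣK]·(ρV²/2) = [0.1974·24.4/0.107 + 4.52]·(1260·1.527²/2) = [45.01 + 4.52]·1470 = 7.278e+04 Pa.
ΔP = 7.278e+04 Pa = 0.728 bar.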